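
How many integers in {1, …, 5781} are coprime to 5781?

Factor: 5781 = 3 · 41 · 47.
φ(5781) = (3−1) · (41−1) · (47−1) = 2 · 40 · 46 = 3680.

3680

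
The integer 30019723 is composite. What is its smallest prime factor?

71

30019723 is odd.
Digit sum 25, not divisible by 3.
Ends in 3: not divisible by 5.
7: 30019723 = 7·4288531 + 6
11: 30019723 = 11·2729065 + 8
13: 30019723 = 13·2309209 + 6
17: 30019723 = 17·1765866 + 1
19: 30019723 = 19·1579985 + 8
23: 30019723 = 23·1305205 + 8
29: 30019723 = 29·1035162 + 25
31: 30019723 = 31·968378 + 5
37: 30019723 = 37·811343 + 32
41: 30019723 = 41·732188 + 15
43: 30019723 = 43·698133 + 4
47: 30019723 = 47·638717 + 24
53: 30019723 = 53·566409 + 46
59: 30019723 = 59·508808 + 51
61: 30019723 = 61·492126 + 37
67: 30019723 = 67·448055 + 38
71: 30019723 = 71·422813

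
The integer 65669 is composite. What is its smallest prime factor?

97

65669 is odd.
Digit sum 32, not divisible by 3.
Ends in 9: not divisible by 5.
7: 65669 = 7·9381 + 2
11: 65669 = 11·5969 + 10
13: 65669 = 13·5051 + 6
17: 65669 = 17·3862 + 15
19: 65669 = 19·3456 + 5
23: 65669 = 23·2855 + 4
29: 65669 = 29·2264 + 13
31: 65669 = 31·2118 + 11
37: 65669 = 37·1774 + 31
41: 65669 = 41·1601 + 28
43: 65669 = 43·1527 + 8
47: 65669 = 47·1397 + 10
53: 65669 = 53·1239 + 2
59: 65669 = 59·1113 + 2
61: 65669 = 61·1076 + 33
67: 65669 = 67·980 + 9
71: 65669 = 71·924 + 65
73: 65669 = 73·899 + 42
79: 65669 = 79·831 + 20
83: 65669 = 83·791 + 16
89: 65669 = 89·737 + 76
97: 65669 = 97·677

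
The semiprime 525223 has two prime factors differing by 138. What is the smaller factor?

Since p = q + 138, we have 525223 = q(q + 138), so q² + 138q − 525223 = 0.
Discriminant: 138² + 4·525223 = 19044 + 2100892 = 2119936; √2119936 = 1456.
q = (−138 + 1456)/2 = 659, and p = q + 138 = 797.
Check: 659 · 797 = 525223.

659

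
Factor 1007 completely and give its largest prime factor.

53

1007 = 19 · 53
53 is prime.
So 1007 = 19 · 53; the largest prime factor is 53.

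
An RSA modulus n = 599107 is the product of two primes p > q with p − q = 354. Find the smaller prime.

617

Since p = q + 354, we have 599107 = q(q + 354), so q² + 354q − 599107 = 0.
Discriminant: 354² + 4·599107 = 125316 + 2396428 = 2521744; √2521744 = 1588.
q = (−354 + 1588)/2 = 617, and p = q + 354 = 971.
Check: 617 · 971 = 599107.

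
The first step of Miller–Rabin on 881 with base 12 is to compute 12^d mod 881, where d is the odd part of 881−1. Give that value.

767

881 − 1 = 880 = 2^4 · 55, so d = 55.
12^1 ≡ 12 (mod 881)
12^2 ≡ 12^2 = 144 ≡ 144 (mod 881)
12^4 ≡ 144^2 = 20736 ≡ 473 (mod 881)
12^8 ≡ 473^2 = 223729 ≡ 836 (mod 881)
12^16 ≡ 836^2 = 698896 ≡ 263 (mod 881)
12^32 ≡ 263^2 = 69169 ≡ 451 (mod 881)
55 = 32 + 16 + 4 + 2 + 1 in binary powers of 2.
So 12^55 ≡ 451 · 263 · 473 · 144 · 12 ≡ 767 (mod 881).
Squaring chain: 767 → 662 → 387 → 880; reaches −1, so base 12 does not prove 881 composite.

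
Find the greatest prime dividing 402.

402 = 2 · 201
201 = 3 · 67
67 is prime.
So 402 = 2 · 3 · 67; the largest prime factor is 67.

67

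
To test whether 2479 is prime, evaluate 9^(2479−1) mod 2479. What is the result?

729

9^1 ≡ 9 (mod 2479)
9^2 ≡ 9^2 = 81 ≡ 81 (mod 2479)
9^4 ≡ 81^2 = 6561 ≡ 1603 (mod 2479)
9^8 ≡ 1603^2 = 2569609 ≡ 1365 (mod 2479)
9^16 ≡ 1365^2 = 1863225 ≡ 1496 (mod 2479)
9^32 ≡ 1496^2 = 2238016 ≡ 1958 (mod 2479)
9^64 ≡ 1958^2 = 3833764 ≡ 1230 (mod 2479)
9^128 ≡ 1230^2 = 1512900 ≡ 710 (mod 2479)
9^256 ≡ 710^2 = 504100 ≡ 863 (mod 2479)
9^512 ≡ 863^2 = 744769 ≡ 1069 (mod 2479)
9^1024 ≡ 1069^2 = 1142761 ≡ 2421 (mod 2479)
9^2048 ≡ 2421^2 = 5861241 ≡ 885 (mod 2479)
2478 = 2048 + 256 + 128 + 32 + 8 + 4 + 2 in binary powers of 2.
So 9^2478 ≡ 885 · 863 · 710 · 1958 · 1365 · 1603 · 81 ≡ 729 (mod 2479).
Since 729 ≠ 1, base 9 is a Fermat witness: 2479 is composite.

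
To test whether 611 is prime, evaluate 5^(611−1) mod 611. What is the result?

441

5^1 ≡ 5 (mod 611)
5^2 ≡ 5^2 = 25 ≡ 25 (mod 611)
5^4 ≡ 25^2 = 625 ≡ 14 (mod 611)
5^8 ≡ 14^2 = 196 ≡ 196 (mod 611)
5^16 ≡ 196^2 = 38416 ≡ 534 (mod 611)
5^32 ≡ 534^2 = 285156 ≡ 430 (mod 611)
5^64 ≡ 430^2 = 184900 ≡ 378 (mod 611)
5^128 ≡ 378^2 = 142884 ≡ 521 (mod 611)
5^256 ≡ 521^2 = 271441 ≡ 157 (mod 611)
5^512 ≡ 157^2 = 24649 ≡ 209 (mod 611)
610 = 512 + 64 + 32 + 2 in binary powers of 2.
So 5^610 ≡ 209 · 378 · 430 · 25 ≡ 441 (mod 611).
Since 441 ≠ 1, base 5 is a Fermat witness: 611 is composite.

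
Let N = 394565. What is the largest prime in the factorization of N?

394565 = 5 · 78913
78913 = 23 · 3431
3431 = 47 · 73
73 is prime.
So 394565 = 5 · 23 · 47 · 73; the largest prime factor is 73.

73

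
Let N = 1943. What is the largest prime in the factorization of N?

1943 = 29 · 67
67 is prime.
So 1943 = 29 · 67; the largest prime factor is 67.

67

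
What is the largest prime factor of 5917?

5917 = 61 · 97
97 is prime.
So 5917 = 61 · 97; the largest prime factor is 97.

97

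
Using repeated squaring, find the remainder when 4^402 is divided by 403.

4^1 ≡ 4 (mod 403)
4^2 ≡ 4^2 = 16 ≡ 16 (mod 403)
4^4 ≡ 16^2 = 256 ≡ 256 (mod 403)
4^8 ≡ 256^2 = 65536 ≡ 250 (mod 403)
4^16 ≡ 250^2 = 62500 ≡ 35 (mod 403)
4^32 ≡ 35^2 = 1225 ≡ 16 (mod 403)
4^64 ≡ 16^2 = 256 ≡ 256 (mod 403)
4^128 ≡ 256^2 = 65536 ≡ 250 (mod 403)
4^256 ≡ 250^2 = 62500 ≡ 35 (mod 403)
402 = 256 + 128 + 16 + 2 in binary powers of 2.
So 4^402 ≡ 35 · 250 · 35 · 16 ≡ 326 (mod 403).
Since 326 ≠ 1, base 4 is a Fermat witness: 403 is composite.

326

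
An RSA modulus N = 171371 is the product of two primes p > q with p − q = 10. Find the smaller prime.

409

Since p = q + 10, we have 171371 = q(q + 10), so q² + 10q − 171371 = 0.
Discriminant: 10² + 4·171371 = 100 + 685484 = 685584; √685584 = 828.
q = (−10 + 828)/2 = 409, and p = q + 10 = 419.
Check: 409 · 419 = 171371.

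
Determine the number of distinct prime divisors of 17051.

2

17051 = 17^2 · 59
17051 = 17^2 · 59, which has 2 distinct prime factors.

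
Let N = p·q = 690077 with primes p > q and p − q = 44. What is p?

Since p = q + 44, we have 690077 = q(q + 44), so q² + 44q − 690077 = 0.
Discriminant: 44² + 4·690077 = 1936 + 2760308 = 2762244; √2762244 = 1662.
q = (−44 + 1662)/2 = 809, and p = q + 44 = 853.
Check: 809 · 853 = 690077.

853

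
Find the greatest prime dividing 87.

29

87 = 3 · 29
29 is prime.
So 87 = 3 · 29; the largest prime factor is 29.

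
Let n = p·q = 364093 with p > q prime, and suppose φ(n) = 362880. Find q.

541

φ(n) = (p−1)(q−1) = n − (p+q) + 1, so p + q = 364093 − 362880 + 1 = 1214.
p and q are the roots of t² − 1214t + 364093 = 0.
Discriminant: 1214² − 4·364093 = 1473796 − 1456372 = 17424; √17424 = 132.
q = (1214 − 132)/2 = 541, p = (1214 + 132)/2 = 673.
Check: 541 · 673 = 364093.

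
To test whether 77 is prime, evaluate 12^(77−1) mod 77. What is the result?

12^1 ≡ 12 (mod 77)
12^2 ≡ 12^2 = 144 ≡ 67 (mod 77)
12^4 ≡ 67^2 = 4489 ≡ 23 (mod 77)
12^8 ≡ 23^2 = 529 ≡ 67 (mod 77)
12^16 ≡ 67^2 = 4489 ≡ 23 (mod 77)
12^32 ≡ 23^2 = 529 ≡ 67 (mod 77)
12^64 ≡ 67^2 = 4489 ≡ 23 (mod 77)
76 = 64 + 8 + 4 in binary powers of 2.
So 12^76 ≡ 23 · 67 · 23 ≡ 23 (mod 77).
Since 23 ≠ 1, base 12 is a Fermat witness: 77 is composite.

23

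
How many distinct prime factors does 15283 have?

3

15283 = 17 · 899
899 = 29 · 31
15283 = 17 · 29 · 31, which has 3 distinct prime factors.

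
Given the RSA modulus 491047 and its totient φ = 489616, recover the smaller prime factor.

φ(n) = (p−1)(q−1) = n − (p+q) + 1, so p + q = 491047 − 489616 + 1 = 1432.
p and q are the roots of t² − 1432t + 491047 = 0.
Discriminant: 1432² − 4·491047 = 2050624 − 1964188 = 86436; √86436 = 294.
q = (1432 − 294)/2 = 569, p = (1432 + 294)/2 = 863.
Check: 569 · 863 = 491047.

569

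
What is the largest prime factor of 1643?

1643 = 31 · 53
53 is prime.
So 1643 = 31 · 53; the largest prime factor is 53.

53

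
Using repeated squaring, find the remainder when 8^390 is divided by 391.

361

8^1 ≡ 8 (mod 391)
8^2 ≡ 8^2 = 64 ≡ 64 (mod 391)
8^4 ≡ 64^2 = 4096 ≡ 186 (mod 391)
8^8 ≡ 186^2 = 34596 ≡ 188 (mod 391)
8^16 ≡ 188^2 = 35344 ≡ 154 (mod 391)
8^32 ≡ 154^2 = 23716 ≡ 256 (mod 391)
8^64 ≡ 256^2 = 65536 ≡ 239 (mod 391)
8^128 ≡ 239^2 = 57121 ≡ 35 (mod 391)
8^256 ≡ 35^2 = 1225 ≡ 52 (mod 391)
390 = 256 + 128 + 4 + 2 in binary powers of 2.
So 8^390 ≡ 52 · 35 · 186 · 64 ≡ 361 (mod 391).
Since 361 ≠ 1, base 8 is a Fermat witness: 391 is composite.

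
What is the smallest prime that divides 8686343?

8686343 is odd.
Digit sum 38, not divisible by 3.
Ends in 3: not divisible by 5.
7: 8686343 = 7·1240906 + 1
11: 8686343 = 11·789667 + 6
13: 8686343 = 13·668180 + 3
17: 8686343 = 17·510961 + 6
19: 8686343 = 19·457175 + 18
23: 8686343 = 23·377667 + 2
29: 8686343 = 29·299529 + 2
31: 8686343 = 31·280204 + 19
37: 8686343 = 37·234766 + 1
41: 8686343 = 41·211862 + 1
43: 8686343 = 43·202007 + 42
47: 8686343 = 47·184815 + 38
53: 8686343 = 53·163893 + 14
59: 8686343 = 59·147226 + 9
61: 8686343 = 61·142399 + 4
67: 8686343 = 67·129646 + 61
71: 8686343 = 71·122342 + 61
73: 8686343 = 73·118991

73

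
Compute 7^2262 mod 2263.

7^1 ≡ 7 (mod 2263)
7^2 ≡ 7^2 = 49 ≡ 49 (mod 2263)
7^4 ≡ 49^2 = 2401 ≡ 138 (mod 2263)
7^8 ≡ 138^2 = 19044 ≡ 940 (mod 2263)
7^16 ≡ 940^2 = 883600 ≡ 1030 (mod 2263)
7^32 ≡ 1030^2 = 1060900 ≡ 1816 (mod 2263)
7^64 ≡ 1816^2 = 3297856 ≡ 665 (mod 2263)
7^128 ≡ 665^2 = 442225 ≡ 940 (mod 2263)
7^256 ≡ 940^2 = 883600 ≡ 1030 (mod 2263)
7^512 ≡ 1030^2 = 1060900 ≡ 1816 (mod 2263)
7^1024 ≡ 1816^2 = 3297856 ≡ 665 (mod 2263)
7^2048 ≡ 665^2 = 442225 ≡ 940 (mod 2263)
2262 = 2048 + 128 + 64 + 16 + 4 + 2 in binary powers of 2.
So 7^2262 ≡ 940 · 940 · 665 · 1030 · 138 · 49 ≡ 1287 (mod 2263).
Since 1287 ≠ 1, base 7 is a Fermat witness: 2263 is composite.

1287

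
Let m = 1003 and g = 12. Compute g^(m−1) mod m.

12^1 ≡ 12 (mod 1003)
12^2 ≡ 12^2 = 144 ≡ 144 (mod 1003)
12^4 ≡ 144^2 = 20736 ≡ 676 (mod 1003)
12^8 ≡ 676^2 = 456976 ≡ 611 (mod 1003)
12^16 ≡ 611^2 = 373321 ≡ 205 (mod 1003)
12^32 ≡ 205^2 = 42025 ≡ 902 (mod 1003)
12^64 ≡ 902^2 = 813604 ≡ 171 (mod 1003)
12^128 ≡ 171^2 = 29241 ≡ 154 (mod 1003)
12^256 ≡ 154^2 = 23716 ≡ 647 (mod 1003)
12^512 ≡ 647^2 = 418609 ≡ 358 (mod 1003)
1002 = 512 + 256 + 128 + 64 + 32 + 8 + 2 in binary powers of 2.
So 12^1002 ≡ 358 · 647 · 154 · 171 · 902 · 611 · 144 ≡ 264 (mod 1003).
Since 264 ≠ 1, base 12 is a Fermat witness: 1003 is composite.

264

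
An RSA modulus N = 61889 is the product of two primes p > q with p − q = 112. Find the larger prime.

Since p = q + 112, we have 61889 = q(q + 112), so q² + 112q − 61889 = 0.
Discriminant: 112² + 4·61889 = 12544 + 247556 = 260100; √260100 = 510.
q = (−112 + 510)/2 = 199, and p = q + 112 = 311.
Check: 199 · 311 = 61889.

311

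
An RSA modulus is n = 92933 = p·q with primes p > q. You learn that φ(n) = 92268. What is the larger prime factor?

467

φ(n) = (p−1)(q−1) = n − (p+q) + 1, so p + q = 92933 − 92268 + 1 = 666.
p and q are the roots of t² − 666t + 92933 = 0.
Discriminant: 666² − 4·92933 = 443556 − 371732 = 71824; √71824 = 268.
q = (666 − 268)/2 = 199, p = (666 + 268)/2 = 467.
Check: 199 · 467 = 92933.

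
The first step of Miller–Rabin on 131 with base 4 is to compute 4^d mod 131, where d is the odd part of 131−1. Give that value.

131 − 1 = 130 = 2^1 · 65, so d = 65.
4^1 ≡ 4 (mod 131)
4^2 ≡ 4^2 = 16 ≡ 16 (mod 131)
4^4 ≡ 16^2 = 256 ≡ 125 (mod 131)
4^8 ≡ 125^2 = 15625 ≡ 36 (mod 131)
4^16 ≡ 36^2 = 1296 ≡ 117 (mod 131)
4^32 ≡ 117^2 = 13689 ≡ 65 (mod 131)
4^64 ≡ 65^2 = 4225 ≡ 33 (mod 131)
65 = 64 + 1 in binary powers of 2.
So 4^65 ≡ 33 · 4 ≡ 1 (mod 131).
Since 4^d ≡ 1 (mod 131), base 4 does not prove 131 composite.

1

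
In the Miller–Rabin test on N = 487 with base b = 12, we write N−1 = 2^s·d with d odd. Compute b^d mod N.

487 − 1 = 486 = 2^1 · 243, so d = 243.
12^1 ≡ 12 (mod 487)
12^2 ≡ 12^2 = 144 ≡ 144 (mod 487)
12^4 ≡ 144^2 = 20736 ≡ 282 (mod 487)
12^8 ≡ 282^2 = 79524 ≡ 143 (mod 487)
12^16 ≡ 143^2 = 20449 ≡ 482 (mod 487)
12^32 ≡ 482^2 = 232324 ≡ 25 (mod 487)
12^64 ≡ 25^2 = 625 ≡ 138 (mod 487)
12^128 ≡ 138^2 = 19044 ≡ 51 (mod 487)
243 = 128 + 64 + 32 + 16 + 2 + 1 in binary powers of 2.
So 12^243 ≡ 51 · 138 · 25 · 482 · 144 · 12 ≡ 486 (mod 487).
Since 12^d ≡ 486 (mod 487), base 12 does not prove 487 composite.

486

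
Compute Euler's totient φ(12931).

Factor: 12931 = 67 · 193.
φ(12931) = (67−1) · (193−1) = 66 · 192 = 12672.

12672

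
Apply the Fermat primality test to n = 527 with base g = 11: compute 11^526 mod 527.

11^1 ≡ 11 (mod 527)
11^2 ≡ 11^2 = 121 ≡ 121 (mod 527)
11^4 ≡ 121^2 = 14641 ≡ 412 (mod 527)
11^8 ≡ 412^2 = 169744 ≡ 50 (mod 527)
11^16 ≡ 50^2 = 2500 ≡ 392 (mod 527)
11^32 ≡ 392^2 = 153664 ≡ 307 (mod 527)
11^64 ≡ 307^2 = 94249 ≡ 443 (mod 527)
11^128 ≡ 443^2 = 196249 ≡ 205 (mod 527)
11^256 ≡ 205^2 = 42025 ≡ 392 (mod 527)
11^512 ≡ 392^2 = 153664 ≡ 307 (mod 527)
526 = 512 + 8 + 4 + 2 in binary powers of 2.
So 11^526 ≡ 307 · 50 · 412 · 121 ≡ 485 (mod 527).
Since 485 ≠ 1, base 11 is a Fermat witness: 527 is composite.

485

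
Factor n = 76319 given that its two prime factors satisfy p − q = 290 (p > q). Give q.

Since p = q + 290, we have 76319 = q(q + 290), so q² + 290q − 76319 = 0.
Discriminant: 290² + 4·76319 = 84100 + 305276 = 389376; √389376 = 624.
q = (−290 + 624)/2 = 167, and p = q + 290 = 457.
Check: 167 · 457 = 76319.

167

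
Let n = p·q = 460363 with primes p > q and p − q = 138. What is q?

613

Since p = q + 138, we have 460363 = q(q + 138), so q² + 138q − 460363 = 0.
Discriminant: 138² + 4·460363 = 19044 + 1841452 = 1860496; √1860496 = 1364.
q = (−138 + 1364)/2 = 613, and p = q + 138 = 751.
Check: 613 · 751 = 460363.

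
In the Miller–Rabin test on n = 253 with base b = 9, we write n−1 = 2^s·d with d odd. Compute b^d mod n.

253 − 1 = 252 = 2^2 · 63, so d = 63.
9^1 ≡ 9 (mod 253)
9^2 ≡ 9^2 = 81 ≡ 81 (mod 253)
9^4 ≡ 81^2 = 6561 ≡ 236 (mod 253)
9^8 ≡ 236^2 = 55696 ≡ 36 (mod 253)
9^16 ≡ 36^2 = 1296 ≡ 31 (mod 253)
9^32 ≡ 31^2 = 961 ≡ 202 (mod 253)
63 = 32 + 16 + 8 + 4 + 2 + 1 in binary powers of 2.
So 9^63 ≡ 202 · 31 · 36 · 236 · 81 · 9 ≡ 36 (mod 253).
Squaring chain: 36 → 31; never reaches −1, so base 9 is a Miller–Rabin witness that 253 is composite.

36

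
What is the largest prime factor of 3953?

67

3953 = 59 · 67
67 is prime.
So 3953 = 59 · 67; the largest prime factor is 67.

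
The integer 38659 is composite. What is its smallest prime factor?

67

38659 is odd.
Digit sum 31, not divisible by 3.
Ends in 9: not divisible by 5.
7: 38659 = 7·5522 + 5
11: 38659 = 11·3514 + 5
13: 38659 = 13·2973 + 10
17: 38659 = 17·2274 + 1
19: 38659 = 19·2034 + 13
23: 38659 = 23·1680 + 19
29: 38659 = 29·1333 + 2
31: 38659 = 31·1247 + 2
37: 38659 = 37·1044 + 31
41: 38659 = 41·942 + 37
43: 38659 = 43·899 + 2
47: 38659 = 47·822 + 25
53: 38659 = 53·729 + 22
59: 38659 = 59·655 + 14
61: 38659 = 61·633 + 46
67: 38659 = 67·577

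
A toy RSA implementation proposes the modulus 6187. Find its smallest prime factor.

6187 is odd.
Digit sum 22, not divisible by 3.
Ends in 7: not divisible by 5.
7: 6187 = 7·883 + 6
11: 6187 = 11·562 + 5
13: 6187 = 13·475 + 12
17: 6187 = 17·363 + 16
19: 6187 = 19·325 + 12
23: 6187 = 23·269

23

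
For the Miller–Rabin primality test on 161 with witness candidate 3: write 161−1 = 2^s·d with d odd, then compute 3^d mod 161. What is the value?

161 − 1 = 160 = 2^5 · 5, so d = 5.
3^1 ≡ 3 (mod 161)
3^2 ≡ 3^2 = 9 ≡ 9 (mod 161)
3^4 ≡ 9^2 = 81 ≡ 81 (mod 161)
5 = 4 + 1 in binary powers of 2.
So 3^5 ≡ 81 · 3 ≡ 82 (mod 161).
Squaring chain: 82 → 123 → 156 → 25 → 142; never reaches −1, so base 3 is a Miller–Rabin witness that 161 is composite.

82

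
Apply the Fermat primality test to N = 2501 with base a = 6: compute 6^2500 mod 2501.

6^1 ≡ 6 (mod 2501)
6^2 ≡ 6^2 = 36 ≡ 36 (mod 2501)
6^4 ≡ 36^2 = 1296 ≡ 1296 (mod 2501)
6^8 ≡ 1296^2 = 1679616 ≡ 1445 (mod 2501)
6^16 ≡ 1445^2 = 2088025 ≡ 2191 (mod 2501)
6^32 ≡ 2191^2 = 4800481 ≡ 1062 (mod 2501)
6^64 ≡ 1062^2 = 1127844 ≡ 2394 (mod 2501)
6^128 ≡ 2394^2 = 5731236 ≡ 1445 (mod 2501)
6^256 ≡ 1445^2 = 2088025 ≡ 2191 (mod 2501)
6^512 ≡ 2191^2 = 4800481 ≡ 1062 (mod 2501)
6^1024 ≡ 1062^2 = 1127844 ≡ 2394 (mod 2501)
6^2048 ≡ 2394^2 = 5731236 ≡ 1445 (mod 2501)
2500 = 2048 + 256 + 128 + 64 + 4 in binary powers of 2.
So 6^2500 ≡ 1445 · 2191 · 1445 · 2394 · 1296 ≡ 1721 (mod 2501).
Since 1721 ≠ 1, base 6 is a Fermat witness: 2501 is composite.

1721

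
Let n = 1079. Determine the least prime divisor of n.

13

1079 is odd.
Digit sum 17, not divisible by 3.
Ends in 9: not divisible by 5.
7: 1079 = 7·154 + 1
11: 1079 = 11·98 + 1
13: 1079 = 13·83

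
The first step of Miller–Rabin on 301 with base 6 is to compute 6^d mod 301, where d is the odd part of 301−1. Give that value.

301 − 1 = 300 = 2^2 · 75, so d = 75.
6^1 ≡ 6 (mod 301)
6^2 ≡ 6^2 = 36 ≡ 36 (mod 301)
6^4 ≡ 36^2 = 1296 ≡ 92 (mod 301)
6^8 ≡ 92^2 = 8464 ≡ 36 (mod 301)
6^16 ≡ 36^2 = 1296 ≡ 92 (mod 301)
6^32 ≡ 92^2 = 8464 ≡ 36 (mod 301)
6^64 ≡ 36^2 = 1296 ≡ 92 (mod 301)
75 = 64 + 8 + 2 + 1 in binary powers of 2.
So 6^75 ≡ 92 · 36 · 36 · 6 ≡ 216 (mod 301).
Squaring chain: 216 → 1; never reaches −1, so base 6 is a Miller–Rabin witness that 301 is composite.

216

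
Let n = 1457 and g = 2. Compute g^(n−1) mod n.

2^1 ≡ 2 (mod 1457)
2^2 ≡ 2^2 = 4 ≡ 4 (mod 1457)
2^4 ≡ 4^2 = 16 ≡ 16 (mod 1457)
2^8 ≡ 16^2 = 256 ≡ 256 (mod 1457)
2^16 ≡ 256^2 = 65536 ≡ 1428 (mod 1457)
2^32 ≡ 1428^2 = 2039184 ≡ 841 (mod 1457)
2^64 ≡ 841^2 = 707281 ≡ 636 (mod 1457)
2^128 ≡ 636^2 = 404496 ≡ 907 (mod 1457)
2^256 ≡ 907^2 = 822649 ≡ 901 (mod 1457)
2^512 ≡ 901^2 = 811801 ≡ 252 (mod 1457)
2^1024 ≡ 252^2 = 63504 ≡ 853 (mod 1457)
1456 = 1024 + 256 + 128 + 32 + 16 in binary powers of 2.
So 2^1456 ≡ 853 · 901 · 907 · 841 · 1428 ≡ 1397 (mod 1457).
Since 1397 ≠ 1, base 2 is a Fermat witness: 1457 is composite.

1397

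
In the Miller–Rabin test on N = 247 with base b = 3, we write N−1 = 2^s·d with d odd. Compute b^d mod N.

183

247 − 1 = 246 = 2^1 · 123, so d = 123.
3^1 ≡ 3 (mod 247)
3^2 ≡ 3^2 = 9 ≡ 9 (mod 247)
3^4 ≡ 9^2 = 81 ≡ 81 (mod 247)
3^8 ≡ 81^2 = 6561 ≡ 139 (mod 247)
3^16 ≡ 139^2 = 19321 ≡ 55 (mod 247)
3^32 ≡ 55^2 = 3025 ≡ 61 (mod 247)
3^64 ≡ 61^2 = 3721 ≡ 16 (mod 247)
123 = 64 + 32 + 16 + 8 + 2 + 1 in binary powers of 2.
So 3^123 ≡ 16 · 61 · 55 · 139 · 9 · 3 ≡ 183 (mod 247).
Squaring chain: 183; never reaches −1, so base 3 is a Miller–Rabin witness that 247 is composite.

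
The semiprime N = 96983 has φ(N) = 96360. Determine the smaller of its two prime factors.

φ(n) = (p−1)(q−1) = n − (p+q) + 1, so p + q = 96983 − 96360 + 1 = 624.
p and q are the roots of t² − 624t + 96983 = 0.
Discriminant: 624² − 4·96983 = 389376 − 387932 = 1444; √1444 = 38.
q = (624 − 38)/2 = 293, p = (624 + 38)/2 = 331.
Check: 293 · 331 = 96983.

293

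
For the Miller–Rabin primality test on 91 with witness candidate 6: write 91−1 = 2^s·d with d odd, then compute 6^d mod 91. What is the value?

91 − 1 = 90 = 2^1 · 45, so d = 45.
6^1 ≡ 6 (mod 91)
6^2 ≡ 6^2 = 36 ≡ 36 (mod 91)
6^4 ≡ 36^2 = 1296 ≡ 22 (mod 91)
6^8 ≡ 22^2 = 484 ≡ 29 (mod 91)
6^16 ≡ 29^2 = 841 ≡ 22 (mod 91)
6^32 ≡ 22^2 = 484 ≡ 29 (mod 91)
45 = 32 + 8 + 4 + 1 in binary powers of 2.
So 6^45 ≡ 29 · 29 · 22 · 6 ≡ 83 (mod 91).
Squaring chain: 83; never reaches −1, so base 6 is a Miller–Rabin witness that 91 is composite.

83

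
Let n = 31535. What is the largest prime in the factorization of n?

31535 = 5 · 6307
6307 = 7 · 901
901 = 17 · 53
53 is prime.
So 31535 = 5 · 7 · 17 · 53; the largest prime factor is 53.

53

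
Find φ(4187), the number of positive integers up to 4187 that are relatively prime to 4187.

Factor: 4187 = 53 · 79.
φ(4187) = (53−1) · (79−1) = 52 · 78 = 4056.

4056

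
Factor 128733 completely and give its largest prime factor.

128733 = 3 · 42911
42911 = 11 · 3901
3901 = 47 · 83
83 is prime.
So 128733 = 3 · 11 · 47 · 83; the largest prime factor is 83.

83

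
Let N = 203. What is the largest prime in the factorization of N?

203 = 7 · 29
29 is prime.
So 203 = 7 · 29; the largest prime factor is 29.

29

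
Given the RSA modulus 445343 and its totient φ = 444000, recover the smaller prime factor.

φ(n) = (p−1)(q−1) = n − (p+q) + 1, so p + q = 445343 − 444000 + 1 = 1344.
p and q are the roots of t² − 1344t + 445343 = 0.
Discriminant: 1344² − 4·445343 = 1806336 − 1781372 = 24964; √24964 = 158.
q = (1344 − 158)/2 = 593, p = (1344 + 158)/2 = 751.
Check: 593 · 751 = 445343.

593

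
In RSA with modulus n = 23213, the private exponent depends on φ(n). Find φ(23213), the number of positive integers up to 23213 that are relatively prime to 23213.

22908

Factor: 23213 = 139 · 167.
φ(23213) = (139−1) · (167−1) = 138 · 166 = 22908.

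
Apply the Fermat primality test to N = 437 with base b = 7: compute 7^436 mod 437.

7^1 ≡ 7 (mod 437)
7^2 ≡ 7^2 = 49 ≡ 49 (mod 437)
7^4 ≡ 49^2 = 2401 ≡ 216 (mod 437)
7^8 ≡ 216^2 = 46656 ≡ 334 (mod 437)
7^16 ≡ 334^2 = 111556 ≡ 121 (mod 437)
7^32 ≡ 121^2 = 14641 ≡ 220 (mod 437)
7^64 ≡ 220^2 = 48400 ≡ 330 (mod 437)
7^128 ≡ 330^2 = 108900 ≡ 87 (mod 437)
7^256 ≡ 87^2 = 7569 ≡ 140 (mod 437)
436 = 256 + 128 + 32 + 16 + 4 in binary powers of 2.
So 7^436 ≡ 140 · 87 · 220 · 121 · 216 ≡ 64 (mod 437).
Since 64 ≠ 1, base 7 is a Fermat witness: 437 is composite.

64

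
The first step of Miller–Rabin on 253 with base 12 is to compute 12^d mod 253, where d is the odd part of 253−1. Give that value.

100

253 − 1 = 252 = 2^2 · 63, so d = 63.
12^1 ≡ 12 (mod 253)
12^2 ≡ 12^2 = 144 ≡ 144 (mod 253)
12^4 ≡ 144^2 = 20736 ≡ 243 (mod 253)
12^8 ≡ 243^2 = 59049 ≡ 100 (mod 253)
12^16 ≡ 100^2 = 10000 ≡ 133 (mod 253)
12^32 ≡ 133^2 = 17689 ≡ 232 (mod 253)
63 = 32 + 16 + 8 + 4 + 2 + 1 in binary powers of 2.
So 12^63 ≡ 232 · 133 · 100 · 243 · 144 · 12 ≡ 100 (mod 253).
Squaring chain: 100 → 133; never reaches −1, so base 12 is a Miller–Rabin witness that 253 is composite.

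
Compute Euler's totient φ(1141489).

Factor: 1141489 = 47 · 149 · 163.
φ(1141489) = (47−1) · (149−1) · (163−1) = 46 · 148 · 162 = 1102896.

1102896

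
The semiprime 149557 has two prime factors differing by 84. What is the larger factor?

431

Since p = q + 84, we have 149557 = q(q + 84), so q² + 84q − 149557 = 0.
Discriminant: 84² + 4·149557 = 7056 + 598228 = 605284; √605284 = 778.
q = (−84 + 778)/2 = 347, and p = q + 84 = 431.
Check: 347 · 431 = 149557.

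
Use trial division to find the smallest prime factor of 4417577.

47

4417577 is odd.
Digit sum 35, not divisible by 3.
Ends in 7: not divisible by 5.
7: 4417577 = 7·631082 + 3
11: 4417577 = 11·401597 + 10
13: 4417577 = 13·339813 + 8
17: 4417577 = 17·259857 + 8
19: 4417577 = 19·232504 + 1
23: 4417577 = 23·192068 + 13
29: 4417577 = 29·152330 + 7
31: 4417577 = 31·142502 + 15
37: 4417577 = 37·119393 + 36
41: 4417577 = 41·107745 + 32
43: 4417577 = 43·102734 + 15
47: 4417577 = 47·93991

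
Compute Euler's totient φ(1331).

1210

Factor: 1331 = 11^3.
φ(1331) = 11^2·(11−1) = 1210.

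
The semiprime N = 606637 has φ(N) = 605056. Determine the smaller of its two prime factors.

φ(n) = (p−1)(q−1) = n − (p+q) + 1, so p + q = 606637 − 605056 + 1 = 1582.
p and q are the roots of t² − 1582t + 606637 = 0.
Discriminant: 1582² − 4·606637 = 2502724 − 2426548 = 76176; √76176 = 276.
q = (1582 − 276)/2 = 653, p = (1582 + 276)/2 = 929.
Check: 653 · 929 = 606637.

653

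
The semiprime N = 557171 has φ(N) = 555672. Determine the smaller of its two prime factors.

677

φ(n) = (p−1)(q−1) = n − (p+q) + 1, so p + q = 557171 − 555672 + 1 = 1500.
p and q are the roots of t² − 1500t + 557171 = 0.
Discriminant: 1500² − 4·557171 = 2250000 − 2228684 = 21316; √21316 = 146.
q = (1500 − 146)/2 = 677, p = (1500 + 146)/2 = 823.
Check: 677 · 823 = 557171.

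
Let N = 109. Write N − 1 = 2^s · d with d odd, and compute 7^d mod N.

1

109 − 1 = 108 = 2^2 · 27, so d = 27.
7^1 ≡ 7 (mod 109)
7^2 ≡ 7^2 = 49 ≡ 49 (mod 109)
7^4 ≡ 49^2 = 2401 ≡ 3 (mod 109)
7^8 ≡ 3^2 = 9 ≡ 9 (mod 109)
7^16 ≡ 9^2 = 81 ≡ 81 (mod 109)
27 = 16 + 8 + 2 + 1 in binary powers of 2.
So 7^27 ≡ 81 · 9 · 49 · 7 ≡ 1 (mod 109).
Since 7^d ≡ 1 (mod 109), base 7 does not prove 109 composite.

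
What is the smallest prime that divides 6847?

6847 is odd.
Digit sum 25, not divisible by 3.
Ends in 7: not divisible by 5.
7: 6847 = 7·978 + 1
11: 6847 = 11·622 + 5
13: 6847 = 13·526 + 9
17: 6847 = 17·402 + 13
19: 6847 = 19·360 + 7
23: 6847 = 23·297 + 16
29: 6847 = 29·236 + 3
31: 6847 = 31·220 + 27
37: 6847 = 37·185 + 2
41: 6847 = 41·167

41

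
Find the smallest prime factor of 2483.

13

2483 is odd.
Digit sum 17, not divisible by 3.
Ends in 3: not divisible by 5.
7: 2483 = 7·354 + 5
11: 2483 = 11·225 + 8
13: 2483 = 13·191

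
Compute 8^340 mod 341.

1

8^1 ≡ 8 (mod 341)
8^2 ≡ 8^2 = 64 ≡ 64 (mod 341)
8^4 ≡ 64^2 = 4096 ≡ 4 (mod 341)
8^8 ≡ 4^2 = 16 ≡ 16 (mod 341)
8^16 ≡ 16^2 = 256 ≡ 256 (mod 341)
8^32 ≡ 256^2 = 65536 ≡ 64 (mod 341)
8^64 ≡ 64^2 = 4096 ≡ 4 (mod 341)
8^128 ≡ 4^2 = 16 ≡ 16 (mod 341)
8^256 ≡ 16^2 = 256 ≡ 256 (mod 341)
340 = 256 + 64 + 16 + 4 in binary powers of 2.
So 8^340 ≡ 256 · 4 · 256 · 4 ≡ 1 (mod 341).
Since the result is 1, base 8 gives no evidence that 341 is composite.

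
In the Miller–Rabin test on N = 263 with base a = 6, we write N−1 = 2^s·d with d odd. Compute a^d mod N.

1

263 − 1 = 262 = 2^1 · 131, so d = 131.
6^1 ≡ 6 (mod 263)
6^2 ≡ 6^2 = 36 ≡ 36 (mod 263)
6^4 ≡ 36^2 = 1296 ≡ 244 (mod 263)
6^8 ≡ 244^2 = 59536 ≡ 98 (mod 263)
6^16 ≡ 98^2 = 9604 ≡ 136 (mod 263)
6^32 ≡ 136^2 = 18496 ≡ 86 (mod 263)
6^64 ≡ 86^2 = 7396 ≡ 32 (mod 263)
6^128 ≡ 32^2 = 1024 ≡ 235 (mod 263)
131 = 128 + 2 + 1 in binary powers of 2.
So 6^131 ≡ 235 · 36 · 6 ≡ 1 (mod 263).
Since 6^d ≡ 1 (mod 263), base 6 does not prove 263 composite.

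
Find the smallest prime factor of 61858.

2

61858 is even: 2 divides it.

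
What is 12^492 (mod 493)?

378

12^1 ≡ 12 (mod 493)
12^2 ≡ 12^2 = 144 ≡ 144 (mod 493)
12^4 ≡ 144^2 = 20736 ≡ 30 (mod 493)
12^8 ≡ 30^2 = 900 ≡ 407 (mod 493)
12^16 ≡ 407^2 = 165649 ≡ 1 (mod 493)
12^32 ≡ 1^2 = 1 ≡ 1 (mod 493)
12^64 ≡ 1^2 = 1 ≡ 1 (mod 493)
12^128 ≡ 1^2 = 1 ≡ 1 (mod 493)
12^256 ≡ 1^2 = 1 ≡ 1 (mod 493)
492 = 256 + 128 + 64 + 32 + 8 + 4 in binary powers of 2.
So 12^492 ≡ 1 · 1 · 1 · 1 · 407 · 30 ≡ 378 (mod 493).
Since 378 ≠ 1, base 12 is a Fermat witness: 493 is composite.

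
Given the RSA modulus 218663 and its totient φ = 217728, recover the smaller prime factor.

φ(n) = (p−1)(q−1) = n − (p+q) + 1, so p + q = 218663 − 217728 + 1 = 936.
p and q are the roots of t² − 936t + 218663 = 0.
Discriminant: 936² − 4·218663 = 876096 − 874652 = 1444; √1444 = 38.
q = (936 − 38)/2 = 449, p = (936 + 38)/2 = 487.
Check: 449 · 487 = 218663.

449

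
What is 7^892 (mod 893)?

653

7^1 ≡ 7 (mod 893)
7^2 ≡ 7^2 = 49 ≡ 49 (mod 893)
7^4 ≡ 49^2 = 2401 ≡ 615 (mod 893)
7^8 ≡ 615^2 = 378225 ≡ 486 (mod 893)
7^16 ≡ 486^2 = 236196 ≡ 444 (mod 893)
7^32 ≡ 444^2 = 197136 ≡ 676 (mod 893)
7^64 ≡ 676^2 = 456976 ≡ 653 (mod 893)
7^128 ≡ 653^2 = 426409 ≡ 448 (mod 893)
7^256 ≡ 448^2 = 200704 ≡ 672 (mod 893)
7^512 ≡ 672^2 = 451584 ≡ 619 (mod 893)
892 = 512 + 256 + 64 + 32 + 16 + 8 + 4 in binary powers of 2.
So 7^892 ≡ 619 · 672 · 653 · 676 · 444 · 486 · 615 ≡ 653 (mod 893).
Since 653 ≠ 1, base 7 is a Fermat witness: 893 is composite.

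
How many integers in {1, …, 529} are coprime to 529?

Factor: 529 = 23^2.
φ(529) = 23^1·(23−1) = 506.

506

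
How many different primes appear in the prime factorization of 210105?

5

210105 = 3^2 · 23345
23345 = 5 · 4669
4669 = 7 · 667
667 = 23 · 29
210105 = 3^2 · 5 · 7 · 23 · 29, which has 5 distinct prime factors.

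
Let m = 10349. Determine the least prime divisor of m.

79

10349 is odd.
Digit sum 17, not divisible by 3.
Ends in 9: not divisible by 5.
7: 10349 = 7·1478 + 3
11: 10349 = 11·940 + 9
13: 10349 = 13·796 + 1
17: 10349 = 17·608 + 13
19: 10349 = 19·544 + 13
23: 10349 = 23·449 + 22
29: 10349 = 29·356 + 25
31: 10349 = 31·333 + 26
37: 10349 = 37·279 + 26
41: 10349 = 41·252 + 17
43: 10349 = 43·240 + 29
47: 10349 = 47·220 + 9
53: 10349 = 53·195 + 14
59: 10349 = 59·175 + 24
61: 10349 = 61·169 + 40
67: 10349 = 67·154 + 31
71: 10349 = 71·145 + 54
73: 10349 = 73·141 + 56
79: 10349 = 79·131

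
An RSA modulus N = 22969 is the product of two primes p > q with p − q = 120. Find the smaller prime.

103

Since p = q + 120, we have 22969 = q(q + 120), so q² + 120q − 22969 = 0.
Discriminant: 120² + 4·22969 = 14400 + 91876 = 106276; √106276 = 326.
q = (−120 + 326)/2 = 103, and p = q + 120 = 223.
Check: 103 · 223 = 22969.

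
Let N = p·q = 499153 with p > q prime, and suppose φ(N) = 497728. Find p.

809

φ(n) = (p−1)(q−1) = n − (p+q) + 1, so p + q = 499153 − 497728 + 1 = 1426.
p and q are the roots of t² − 1426t + 499153 = 0.
Discriminant: 1426² − 4·499153 = 2033476 − 1996612 = 36864; √36864 = 192.
q = (1426 − 192)/2 = 617, p = (1426 + 192)/2 = 809.
Check: 617 · 809 = 499153.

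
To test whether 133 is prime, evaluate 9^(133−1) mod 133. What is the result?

106

9^1 ≡ 9 (mod 133)
9^2 ≡ 9^2 = 81 ≡ 81 (mod 133)
9^4 ≡ 81^2 = 6561 ≡ 44 (mod 133)
9^8 ≡ 44^2 = 1936 ≡ 74 (mod 133)
9^16 ≡ 74^2 = 5476 ≡ 23 (mod 133)
9^32 ≡ 23^2 = 529 ≡ 130 (mod 133)
9^64 ≡ 130^2 = 16900 ≡ 9 (mod 133)
9^128 ≡ 9^2 = 81 ≡ 81 (mod 133)
132 = 128 + 4 in binary powers of 2.
So 9^132 ≡ 81 · 44 ≡ 106 (mod 133).
Since 106 ≠ 1, base 9 is a Fermat witness: 133 is composite.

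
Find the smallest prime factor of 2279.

2279 is odd.
Digit sum 20, not divisible by 3.
Ends in 9: not divisible by 5.
7: 2279 = 7·325 + 4
11: 2279 = 11·207 + 2
13: 2279 = 13·175 + 4
17: 2279 = 17·134 + 1
19: 2279 = 19·119 + 18
23: 2279 = 23·99 + 2
29: 2279 = 29·78 + 17
31: 2279 = 31·73 + 16
37: 2279 = 37·61 + 22
41: 2279 = 41·55 + 24
43: 2279 = 43·53

43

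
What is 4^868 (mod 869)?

9

4^1 ≡ 4 (mod 869)
4^2 ≡ 4^2 = 16 ≡ 16 (mod 869)
4^4 ≡ 16^2 = 256 ≡ 256 (mod 869)
4^8 ≡ 256^2 = 65536 ≡ 361 (mod 869)
4^16 ≡ 361^2 = 130321 ≡ 840 (mod 869)
4^32 ≡ 840^2 = 705600 ≡ 841 (mod 869)
4^64 ≡ 841^2 = 707281 ≡ 784 (mod 869)
4^128 ≡ 784^2 = 614656 ≡ 273 (mod 869)
4^256 ≡ 273^2 = 74529 ≡ 664 (mod 869)
4^512 ≡ 664^2 = 440896 ≡ 313 (mod 869)
868 = 512 + 256 + 64 + 32 + 4 in binary powers of 2.
So 4^868 ≡ 313 · 664 · 784 · 841 · 256 ≡ 9 (mod 869).
Since 9 ≠ 1, base 4 is a Fermat witness: 869 is composite.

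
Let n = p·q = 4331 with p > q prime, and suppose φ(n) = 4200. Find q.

φ(n) = (p−1)(q−1) = n − (p+q) + 1, so p + q = 4331 − 4200 + 1 = 132.
p and q are the roots of t² − 132t + 4331 = 0.
Discriminant: 132² − 4·4331 = 17424 − 17324 = 100; √100 = 10.
q = (132 − 10)/2 = 61, p = (132 + 10)/2 = 71.
Check: 61 · 71 = 4331.

61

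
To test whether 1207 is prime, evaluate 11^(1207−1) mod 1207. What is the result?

144

11^1 ≡ 11 (mod 1207)
11^2 ≡ 11^2 = 121 ≡ 121 (mod 1207)
11^4 ≡ 121^2 = 14641 ≡ 157 (mod 1207)
11^8 ≡ 157^2 = 24649 ≡ 509 (mod 1207)
11^16 ≡ 509^2 = 259081 ≡ 783 (mod 1207)
11^32 ≡ 783^2 = 613089 ≡ 1140 (mod 1207)
11^64 ≡ 1140^2 = 1299600 ≡ 868 (mod 1207)
11^128 ≡ 868^2 = 753424 ≡ 256 (mod 1207)
11^256 ≡ 256^2 = 65536 ≡ 358 (mod 1207)
11^512 ≡ 358^2 = 128164 ≡ 222 (mod 1207)
11^1024 ≡ 222^2 = 49284 ≡ 1004 (mod 1207)
1206 = 1024 + 128 + 32 + 16 + 4 + 2 in binary powers of 2.
So 11^1206 ≡ 1004 · 256 · 1140 · 783 · 157 · 121 ≡ 144 (mod 1207).
Since 144 ≠ 1, base 11 is a Fermat witness: 1207 is composite.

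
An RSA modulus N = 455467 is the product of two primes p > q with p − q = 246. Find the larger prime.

Since p = q + 246, we have 455467 = q(q + 246), so q² + 246q − 455467 = 0.
Discriminant: 246² + 4·455467 = 60516 + 1821868 = 1882384; √1882384 = 1372.
q = (−246 + 1372)/2 = 563, and p = q + 246 = 809.
Check: 563 · 809 = 455467.

809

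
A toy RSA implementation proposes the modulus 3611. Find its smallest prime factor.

23

3611 is odd.
Digit sum 11, not divisible by 3.
Ends in 1: not divisible by 5.
7: 3611 = 7·515 + 6
11: 3611 = 11·328 + 3
13: 3611 = 13·277 + 10
17: 3611 = 17·212 + 7
19: 3611 = 19·190 + 1
23: 3611 = 23·157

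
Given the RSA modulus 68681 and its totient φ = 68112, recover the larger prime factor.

φ(n) = (p−1)(q−1) = n − (p+q) + 1, so p + q = 68681 − 68112 + 1 = 570.
p and q are the roots of t² − 570t + 68681 = 0.
Discriminant: 570² − 4·68681 = 324900 − 274724 = 50176; √50176 = 224.
q = (570 − 224)/2 = 173, p = (570 + 224)/2 = 397.
Check: 173 · 397 = 68681.

397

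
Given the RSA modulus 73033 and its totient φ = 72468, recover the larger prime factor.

367

φ(n) = (p−1)(q−1) = n − (p+q) + 1, so p + q = 73033 − 72468 + 1 = 566.
p and q are the roots of t² − 566t + 73033 = 0.
Discriminant: 566² − 4·73033 = 320356 − 292132 = 28224; √28224 = 168.
q = (566 − 168)/2 = 199, p = (566 + 168)/2 = 367.
Check: 199 · 367 = 73033.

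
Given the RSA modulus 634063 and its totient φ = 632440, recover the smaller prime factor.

653

φ(n) = (p−1)(q−1) = n − (p+q) + 1, so p + q = 634063 − 632440 + 1 = 1624.
p and q are the roots of t² − 1624t + 634063 = 0.
Discriminant: 1624² − 4·634063 = 2637376 − 2536252 = 101124; √101124 = 318.
q = (1624 − 318)/2 = 653, p = (1624 + 318)/2 = 971.
Check: 653 · 971 = 634063.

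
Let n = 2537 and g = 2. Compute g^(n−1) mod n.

2369

2^1 ≡ 2 (mod 2537)
2^2 ≡ 2^2 = 4 ≡ 4 (mod 2537)
2^4 ≡ 4^2 = 16 ≡ 16 (mod 2537)
2^8 ≡ 16^2 = 256 ≡ 256 (mod 2537)
2^16 ≡ 256^2 = 65536 ≡ 2111 (mod 2537)
2^32 ≡ 2111^2 = 4456321 ≡ 1349 (mod 2537)
2^64 ≡ 1349^2 = 1819801 ≡ 772 (mod 2537)
2^128 ≡ 772^2 = 595984 ≡ 2326 (mod 2537)
2^256 ≡ 2326^2 = 5410276 ≡ 1392 (mod 2537)
2^512 ≡ 1392^2 = 1937664 ≡ 1933 (mod 2537)
2^1024 ≡ 1933^2 = 3736489 ≡ 2025 (mod 2537)
2^2048 ≡ 2025^2 = 4100625 ≡ 833 (mod 2537)
2536 = 2048 + 256 + 128 + 64 + 32 + 8 in binary powers of 2.
So 2^2536 ≡ 833 · 1392 · 2326 · 772 · 1349 · 256 ≡ 2369 (mod 2537).
Since 2369 ≠ 1, base 2 is a Fermat witness: 2537 is composite.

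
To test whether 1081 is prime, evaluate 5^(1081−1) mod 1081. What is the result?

968

5^1 ≡ 5 (mod 1081)
5^2 ≡ 5^2 = 25 ≡ 25 (mod 1081)
5^4 ≡ 25^2 = 625 ≡ 625 (mod 1081)
5^8 ≡ 625^2 = 390625 ≡ 384 (mod 1081)
5^16 ≡ 384^2 = 147456 ≡ 440 (mod 1081)
5^32 ≡ 440^2 = 193600 ≡ 101 (mod 1081)
5^64 ≡ 101^2 = 10201 ≡ 472 (mod 1081)
5^128 ≡ 472^2 = 222784 ≡ 98 (mod 1081)
5^256 ≡ 98^2 = 9604 ≡ 956 (mod 1081)
5^512 ≡ 956^2 = 913936 ≡ 491 (mod 1081)
5^1024 ≡ 491^2 = 241081 ≡ 18 (mod 1081)
1080 = 1024 + 32 + 16 + 8 in binary powers of 2.
So 5^1080 ≡ 18 · 101 · 440 · 384 ≡ 968 (mod 1081).
Since 968 ≠ 1, base 5 is a Fermat witness: 1081 is composite.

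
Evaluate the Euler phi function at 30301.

29952

Factor: 30301 = 157 · 193.
φ(30301) = (157−1) · (193−1) = 156 · 192 = 29952.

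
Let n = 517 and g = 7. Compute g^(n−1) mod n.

7^1 ≡ 7 (mod 517)
7^2 ≡ 7^2 = 49 ≡ 49 (mod 517)
7^4 ≡ 49^2 = 2401 ≡ 333 (mod 517)
7^8 ≡ 333^2 = 110889 ≡ 251 (mod 517)
7^16 ≡ 251^2 = 63001 ≡ 444 (mod 517)
7^32 ≡ 444^2 = 197136 ≡ 159 (mod 517)
7^64 ≡ 159^2 = 25281 ≡ 465 (mod 517)
7^128 ≡ 465^2 = 216225 ≡ 119 (mod 517)
7^256 ≡ 119^2 = 14161 ≡ 202 (mod 517)
7^512 ≡ 202^2 = 40804 ≡ 478 (mod 517)
516 = 512 + 4 in binary powers of 2.
So 7^516 ≡ 478 · 333 ≡ 455 (mod 517).
Since 455 ≠ 1, base 7 is a Fermat witness: 517 is composite.

455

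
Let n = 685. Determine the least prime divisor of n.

685 is odd.
Digit sum 19, not divisible by 3.
Ends in 5: divisible by 5.

5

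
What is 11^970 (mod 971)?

11^1 ≡ 11 (mod 971)
11^2 ≡ 11^2 = 121 ≡ 121 (mod 971)
11^4 ≡ 121^2 = 14641 ≡ 76 (mod 971)
11^8 ≡ 76^2 = 5776 ≡ 921 (mod 971)
11^16 ≡ 921^2 = 848241 ≡ 558 (mod 971)
11^32 ≡ 558^2 = 311364 ≡ 644 (mod 971)
11^64 ≡ 644^2 = 414736 ≡ 119 (mod 971)
11^128 ≡ 119^2 = 14161 ≡ 567 (mod 971)
11^256 ≡ 567^2 = 321489 ≡ 88 (mod 971)
11^512 ≡ 88^2 = 7744 ≡ 947 (mod 971)
970 = 512 + 256 + 128 + 64 + 8 + 2 in binary powers of 2.
So 11^970 ≡ 947 · 88 · 567 · 119 · 921 · 121 ≡ 1 (mod 971).
Since the result is 1, base 11 gives no evidence that 971 is composite.

1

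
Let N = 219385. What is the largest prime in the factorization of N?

219385 = 5 · 43877
43877 = 17 · 2581
2581 = 29 · 89
89 is prime.
So 219385 = 5 · 17 · 29 · 89; the largest prime factor is 89.

89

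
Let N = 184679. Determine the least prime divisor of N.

11

184679 is odd.
Digit sum 35, not divisible by 3.
Ends in 9: not divisible by 5.
7: 184679 = 7·26382 + 5
11: 184679 = 11·16789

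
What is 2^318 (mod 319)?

212

2^1 ≡ 2 (mod 319)
2^2 ≡ 2^2 = 4 ≡ 4 (mod 319)
2^4 ≡ 4^2 = 16 ≡ 16 (mod 319)
2^8 ≡ 16^2 = 256 ≡ 256 (mod 319)
2^16 ≡ 256^2 = 65536 ≡ 141 (mod 319)
2^32 ≡ 141^2 = 19881 ≡ 103 (mod 319)
2^64 ≡ 103^2 = 10609 ≡ 82 (mod 319)
2^128 ≡ 82^2 = 6724 ≡ 25 (mod 319)
2^256 ≡ 25^2 = 625 ≡ 306 (mod 319)
318 = 256 + 32 + 16 + 8 + 4 + 2 in binary powers of 2.
So 2^318 ≡ 306 · 103 · 141 · 256 · 16 · 4 ≡ 212 (mod 319).
Since 212 ≠ 1, base 2 is a Fermat witness: 319 is composite.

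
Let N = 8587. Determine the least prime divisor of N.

8587 is odd.
Digit sum 28, not divisible by 3.
Ends in 7: not divisible by 5.
7: 8587 = 7·1226 + 5
11: 8587 = 11·780 + 7
13: 8587 = 13·660 + 7
17: 8587 = 17·505 + 2
19: 8587 = 19·451 + 18
23: 8587 = 23·373 + 8
29: 8587 = 29·296 + 3
31: 8587 = 31·277

31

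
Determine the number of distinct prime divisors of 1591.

1591 = 37 · 43
1591 = 37 · 43, which has 2 distinct prime factors.

2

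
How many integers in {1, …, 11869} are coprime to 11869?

9840

Factor: 11869 = 11 · 13 · 83.
φ(11869) = (11−1) · (13−1) · (83−1) = 10 · 12 · 82 = 9840.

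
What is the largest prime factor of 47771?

47771 = 23 · 2077
2077 = 31 · 67
67 is prime.
So 47771 = 23 · 31 · 67; the largest prime factor is 67.

67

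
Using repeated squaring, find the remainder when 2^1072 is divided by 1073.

2^1 ≡ 2 (mod 1073)
2^2 ≡ 2^2 = 4 ≡ 4 (mod 1073)
2^4 ≡ 4^2 = 16 ≡ 16 (mod 1073)
2^8 ≡ 16^2 = 256 ≡ 256 (mod 1073)
2^16 ≡ 256^2 = 65536 ≡ 83 (mod 1073)
2^32 ≡ 83^2 = 6889 ≡ 451 (mod 1073)
2^64 ≡ 451^2 = 203401 ≡ 604 (mod 1073)
2^128 ≡ 604^2 = 364816 ≡ 1069 (mod 1073)
2^256 ≡ 1069^2 = 1142761 ≡ 16 (mod 1073)
2^512 ≡ 16^2 = 256 ≡ 256 (mod 1073)
2^1024 ≡ 256^2 = 65536 ≡ 83 (mod 1073)
1072 = 1024 + 32 + 16 in binary powers of 2.
So 2^1072 ≡ 83 · 451 · 83 ≡ 604 (mod 1073).
Since 604 ≠ 1, base 2 is a Fermat witness: 1073 is composite.

604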